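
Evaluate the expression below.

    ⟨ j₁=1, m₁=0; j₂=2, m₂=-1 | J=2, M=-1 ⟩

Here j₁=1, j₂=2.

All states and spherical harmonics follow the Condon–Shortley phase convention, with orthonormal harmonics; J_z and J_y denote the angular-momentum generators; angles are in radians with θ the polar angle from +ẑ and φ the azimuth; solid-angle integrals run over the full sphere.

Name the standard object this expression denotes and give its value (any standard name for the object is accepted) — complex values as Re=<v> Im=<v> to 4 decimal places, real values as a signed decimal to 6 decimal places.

This is a Clebsch–Gordan (vector-coupling) coefficient.
√[5·1!1!3!/6! · 1!1!1!3!1!3!] = √(3/2)
  +(−1)^0/∏(0,1,1,1,0,2)! = 1/2  (running 1/2)
  +(−1)^1/∏(1,0,0,0,1,3)! = -1/6  (running 1/3)
⟨..|..⟩ = √(3/2)·(1/3) = +0.408248

Clebsch–Gordan coefficient, +√(1/6) ≈ +0.408248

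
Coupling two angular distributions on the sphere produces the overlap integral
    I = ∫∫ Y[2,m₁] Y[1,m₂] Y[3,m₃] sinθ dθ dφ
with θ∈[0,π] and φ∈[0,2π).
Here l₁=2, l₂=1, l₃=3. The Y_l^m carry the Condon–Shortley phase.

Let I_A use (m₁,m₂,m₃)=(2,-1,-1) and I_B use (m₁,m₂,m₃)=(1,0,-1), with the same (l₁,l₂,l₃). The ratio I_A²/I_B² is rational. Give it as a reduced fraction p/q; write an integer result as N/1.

Shared (l₁,l₂,l₃)=(2,1,3): N and (l;000)² cancel in I_A²/I_B².
A: Δ = 0!·4!·2!/7! = 1/105; Racah Σ t=0..0: t=0:+1/48 = 1/48; ⇒ 3j(2 1 3; 2 -1 -1)² = 1/105, sgn +1
B: Δ = 0!·4!·2!/7! = 1/105; Racah Σ t=0..0: t=0:+1/6 = 1/6; ⇒ 3j(2 1 3; 1 0 -1)² = 8/105, sgn +1
I_A²/I_B² = (1/105)/(8/105) = 1/8

1/8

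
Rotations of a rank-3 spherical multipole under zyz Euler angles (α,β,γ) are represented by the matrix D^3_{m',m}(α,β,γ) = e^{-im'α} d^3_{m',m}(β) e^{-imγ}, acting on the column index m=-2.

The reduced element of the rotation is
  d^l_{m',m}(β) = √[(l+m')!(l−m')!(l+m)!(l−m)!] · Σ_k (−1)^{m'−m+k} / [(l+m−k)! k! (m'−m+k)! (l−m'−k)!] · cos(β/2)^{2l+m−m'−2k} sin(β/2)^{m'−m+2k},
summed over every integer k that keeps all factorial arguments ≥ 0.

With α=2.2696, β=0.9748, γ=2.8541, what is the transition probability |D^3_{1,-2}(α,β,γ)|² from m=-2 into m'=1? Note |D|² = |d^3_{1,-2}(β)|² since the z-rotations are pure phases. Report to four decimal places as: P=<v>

D^3_{1,-2}(2.2696,0.9748,2.8541) = e^{-i·1·2.2696}·d^3_{1,-2}(0.9748)·e^{-i·-2·2.8541}. Compute d first:
c=cos(0.974800/2)=0.883554, s=sin(0.974800/2)=0.468330; N=√[24·2·1·120]=75.894664
k: max(0,(-2)−(1))=0 … min(3+(-2),3−(1))=1
  k=0: (−1)^3·75.8947/(12)·0.8836^3·0.4683^3 = -0.448111
  k=1: (−1)^4·75.8947/(24)·0.8836^1·0.4683^5 = +0.062950
d^3_{1,-2}(0.9748) = -0.448111 +0.062950 = -0.385161
|D^3_{1,-2}|² = |d^3_{1,-2}(β)|² = (-0.385161)² = 0.148349 (the z-rotation phases have unit modulus)

P=0.1483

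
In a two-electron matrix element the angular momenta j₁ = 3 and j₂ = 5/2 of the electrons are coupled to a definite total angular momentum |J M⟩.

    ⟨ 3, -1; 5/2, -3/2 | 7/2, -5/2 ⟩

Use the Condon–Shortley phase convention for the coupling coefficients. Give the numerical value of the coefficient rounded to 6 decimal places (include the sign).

−√(10/63) = -0.398410

j₁+j₂−J=2  J+j₁−j₂=4  J−j₁+j₂=3  j₁+j₂+J+1=10
(j₁±m₁, j₂±m₂, J±M) = (2,4,1,4,1,6)
P² = 18432/35
sum k=0..1:
  [0] +1/96 = 1/96
  [1] −1/36 = -1/36
S = -5/288
C² = P²·S² = 10/63 ; C = -0.398410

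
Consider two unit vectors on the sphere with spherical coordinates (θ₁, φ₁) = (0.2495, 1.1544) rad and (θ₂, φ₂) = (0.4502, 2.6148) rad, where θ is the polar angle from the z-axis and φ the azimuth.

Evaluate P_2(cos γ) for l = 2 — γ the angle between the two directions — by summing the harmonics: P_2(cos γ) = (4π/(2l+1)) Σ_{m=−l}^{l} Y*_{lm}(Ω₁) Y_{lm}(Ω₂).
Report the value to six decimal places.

0.673030

Summing Y*_{l m}(θ₁,φ₁)·Y_{l m}(θ₂,φ₂) over m ∈ [−2, 2]; prefactor 4π/(2·2+1) = 2.513274:
  term(m=-2) = -0.00168 - 0.00038j   from Y*(Ω₁)=-0.01585 + 0.01742j, Y(Ω₂)=0.03617 + 0.06357j
  term(m=-1) = 0.00616 - 0.05561j   from Y*(Ω₁)=0.07477 + 0.16906j, Y(Ω₂)=-0.26164 - 0.15217j
  term(m=+0) = 0.25882 + 0.00000j   from Y*(Ω₁)=0.57310 + 0.00000j, Y(Ω₂)=0.45162 + 0.00000j
  term(m=+1) = 0.00616 + 0.05561j   from Y*(Ω₁)=-0.07477 + 0.16906j, Y(Ω₂)=0.26164 - 0.15217j
  term(m=+2) = -0.00168 + 0.00038j   from Y*(Ω₁)=-0.01585 - 0.01742j, Y(Ω₂)=0.03617 - 0.06357j
Total Σ_m = 0.26779 + 0.00000j. Multiply by 2.513274: 0.67303 + 0.00000j. P_2(cos γ) = 0.673030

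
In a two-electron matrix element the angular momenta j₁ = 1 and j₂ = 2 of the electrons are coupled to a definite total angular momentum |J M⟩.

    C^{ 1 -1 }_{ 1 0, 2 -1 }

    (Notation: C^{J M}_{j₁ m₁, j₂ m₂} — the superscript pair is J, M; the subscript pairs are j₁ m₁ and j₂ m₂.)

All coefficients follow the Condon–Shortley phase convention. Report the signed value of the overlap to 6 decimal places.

−√(3/10) = -0.547723

triangle: 2!×0!×2!/5! = 4/120
(j±m)!: 1!×1!×1!×3!×0!×2! = 12
prefactor² = (2J+1)×Δ×N² = 6/5
  k=1: −1/(1!×1!×0!×0!×0!×2!) = -1/2
Σ = -1/2  ⇒  CG² = 6/5×(-1/2)² = 3/10
CG = −√(3/10) = -0.547723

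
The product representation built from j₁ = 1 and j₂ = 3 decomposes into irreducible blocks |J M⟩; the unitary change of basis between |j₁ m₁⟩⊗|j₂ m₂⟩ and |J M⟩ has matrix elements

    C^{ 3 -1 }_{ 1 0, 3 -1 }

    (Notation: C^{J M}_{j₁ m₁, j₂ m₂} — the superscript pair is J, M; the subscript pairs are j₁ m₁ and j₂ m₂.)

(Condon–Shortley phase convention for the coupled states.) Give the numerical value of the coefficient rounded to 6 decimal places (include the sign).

triangle: 1!*1!*5!/8! = 120/40320
(j±m)!: 1!*1!*2!*4!*2!*4! = 2304
prefactor² = (2J+1)*Δ*N² = 48
  k=0: +1/(0!*1!*1!*2!*0!*3!) = 1/12
  k=1: −1/(1!*0!*0!*1!*1!*4!) = -1/24
Σ = 1/24  ⇒  CG² = 48*(1/24)² = 1/12
CG = +√(1/12) = +0.288675

+0.288675  (= +√(1/12))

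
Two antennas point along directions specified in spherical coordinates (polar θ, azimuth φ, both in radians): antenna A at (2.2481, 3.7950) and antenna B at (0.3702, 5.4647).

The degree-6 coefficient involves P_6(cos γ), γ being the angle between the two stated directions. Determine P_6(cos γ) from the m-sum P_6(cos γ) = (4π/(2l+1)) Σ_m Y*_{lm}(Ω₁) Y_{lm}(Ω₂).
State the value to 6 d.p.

Term-by-term m-sum for l=6 (normalisation 4π/13 = 0.966644):
  term(m=-6) = -0.00010 + 0.00007j   from Y*(Ω₁)=-0.07699 - 0.07599j, Y(Ω₂)=0.00021 - 0.00106j
  term(m=-5) = 0.00138 + 0.00257j   from Y*(Ω₁)=-0.29900 - 0.03771j, Y(Ω₂)=-0.00562 - 0.00787j
  term(m=-4) = 0.02109 - 0.00881j   from Y*(Ω₁)=-0.37734 + 0.22006j, Y(Ω₂)=-0.05187 - 0.00691j
  term(m=-3) = -0.01407 - 0.04601j   from Y*(Ω₁)=-0.09682 + 0.23594j, Y(Ω₂)=-0.14597 + 0.11953j
  term(m=-2) = 0.08324 - 0.01668j   from Y*(Ω₁)=-0.05053 - 0.18696j, Y(Ω₂)=-0.02899 + 0.43741j
  term(m=-1) = -0.01800 - 0.18139j   from Y*(Ω₁)=-0.27032 - 0.20696j, Y(Ω₂)=0.36585 + 0.39090j
  term(m=+0) = -0.00022 + 0.00000j   from Y*(Ω₁)=0.10450 + 0.00000j, Y(Ω₂)=-0.00206 + 0.00000j
  term(m=+1) = -0.01800 + 0.18139j   from Y*(Ω₁)=0.27032 - 0.20696j, Y(Ω₂)=-0.36585 + 0.39090j
  term(m=+2) = 0.08324 + 0.01668j   from Y*(Ω₁)=-0.05053 + 0.18696j, Y(Ω₂)=-0.02899 - 0.43741j
  term(m=+3) = -0.01407 + 0.04601j   from Y*(Ω₁)=0.09682 + 0.23594j, Y(Ω₂)=0.14597 + 0.11953j
  term(m=+4) = 0.02109 + 0.00881j   from Y*(Ω₁)=-0.37734 - 0.22006j, Y(Ω₂)=-0.05187 + 0.00691j
  term(m=+5) = 0.00138 - 0.00257j   from Y*(Ω₁)=0.29900 - 0.03771j, Y(Ω₂)=0.00562 - 0.00787j
  term(m=+6) = -0.00010 - 0.00007j   from Y*(Ω₁)=-0.07699 + 0.07599j, Y(Ω₂)=0.00021 + 0.00106j
Accumulated sum 0.14690 + 0.00000j; after 4π/(2l+1) scaling, 0.14200 + 0.00000j ⇒ P_6 = 0.141996

0.141996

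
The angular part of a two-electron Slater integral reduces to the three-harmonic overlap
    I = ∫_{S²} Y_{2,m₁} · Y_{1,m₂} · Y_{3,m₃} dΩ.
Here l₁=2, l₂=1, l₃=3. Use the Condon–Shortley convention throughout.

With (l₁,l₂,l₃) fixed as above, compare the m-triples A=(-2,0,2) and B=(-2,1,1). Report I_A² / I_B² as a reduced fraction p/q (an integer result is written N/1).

Shared (l₁,l₂,l₃)=(2,1,3): N and (l;000)² cancel in I_A²/I_B².
A: Δ = 0!·4!·2!/7! = 1/105; Racah Σ t=0..0: t=0:+1/24 = 1/24; ⇒ 3j(2 1 3; -2 0 2)² = 1/21, sgn -1
B: Δ = 0!·4!·2!/7! = 1/105; Racah Σ t=0..0: t=0:+1/48 = 1/48; ⇒ 3j(2 1 3; -2 1 1)² = 1/105, sgn +1
I_A²/I_B² = (1/21)/(1/105) = 5/1

5/1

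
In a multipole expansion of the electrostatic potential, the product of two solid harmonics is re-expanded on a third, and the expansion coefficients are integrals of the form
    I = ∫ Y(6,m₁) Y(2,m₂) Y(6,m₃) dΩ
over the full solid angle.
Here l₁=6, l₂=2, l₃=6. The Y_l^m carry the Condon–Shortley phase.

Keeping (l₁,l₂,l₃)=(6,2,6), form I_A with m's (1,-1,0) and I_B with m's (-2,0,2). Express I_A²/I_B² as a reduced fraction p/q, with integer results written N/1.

7/100

l's match ⇒ only the (l;m) 3-j factors differ between A and B.
A: triangle coeff Δ(6,2,6) = 1/90090; Σ_t [0,1]: t=0:+1/28800 t=1:−1/34560 = 1/172800; (3j)²=1/1430 [(6 2 6; 1 -1 0)], sign=+1
B: triangle coeff Δ(6,2,6) = 1/90090; Σ_t [0,2]: t=0:+1/322560 t=1:−1/30240 t=2:+1/69120 = -1/64512; (3j)²=10/1001 [(6 2 6; -2 0 2)], sign=-1
I_A²/I_B² = (1/1430)/(10/1001) = 7/100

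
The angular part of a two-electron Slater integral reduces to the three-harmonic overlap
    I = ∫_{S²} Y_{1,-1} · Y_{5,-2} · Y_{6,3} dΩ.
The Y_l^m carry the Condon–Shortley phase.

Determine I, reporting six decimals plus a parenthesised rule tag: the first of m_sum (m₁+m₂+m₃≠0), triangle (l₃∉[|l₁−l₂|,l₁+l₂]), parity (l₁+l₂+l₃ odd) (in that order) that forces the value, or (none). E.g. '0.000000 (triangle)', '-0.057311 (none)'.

m-sum 0 ✓  L=12 even ✓  4≤6≤6 ✓
Π(2lᵢ+1) = 3×11×13 = 429
triangle coeff Δ(1,5,6) = 1/858
Σ_t [0,0]: t=0:+1/14400 = 1/14400
(3j)²=6/143 [(1 5 6; 0 0 0)], sign=+1
Σ_t [0,0]: t=0:+1/60480 = 1/60480
(3j)²=6/143 [(1 5 6; -1 -2 3)], sign=-1
⇒ 4πI² = 108/143
I = (-1)√(108/143/(4π)) = -0.24515397
No selection rule forces the value: the integral is nonzero (none).

-0.245154 (none)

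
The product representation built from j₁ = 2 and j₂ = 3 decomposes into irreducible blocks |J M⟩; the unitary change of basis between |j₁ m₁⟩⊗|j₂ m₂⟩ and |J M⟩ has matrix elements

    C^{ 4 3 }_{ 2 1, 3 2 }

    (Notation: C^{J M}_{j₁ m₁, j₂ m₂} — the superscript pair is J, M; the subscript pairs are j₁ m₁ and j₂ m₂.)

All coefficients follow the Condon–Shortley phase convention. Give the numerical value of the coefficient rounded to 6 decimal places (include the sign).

j₁+j₂−J=1  J+j₁−j₂=3  J−j₁+j₂=5  j₁+j₂+J+1=10
(j₁±m₁, j₂±m₂, J±M) = (3,1,5,1,7,1)
P² = 6480
sum k=0..1:
  [0] +1/240 = 1/240
  [1] −1/144 = -1/144
S = -1/360
C² = P²·S² = 1/20 ; C = -0.223607

−√(1/20) ≈ -0.223607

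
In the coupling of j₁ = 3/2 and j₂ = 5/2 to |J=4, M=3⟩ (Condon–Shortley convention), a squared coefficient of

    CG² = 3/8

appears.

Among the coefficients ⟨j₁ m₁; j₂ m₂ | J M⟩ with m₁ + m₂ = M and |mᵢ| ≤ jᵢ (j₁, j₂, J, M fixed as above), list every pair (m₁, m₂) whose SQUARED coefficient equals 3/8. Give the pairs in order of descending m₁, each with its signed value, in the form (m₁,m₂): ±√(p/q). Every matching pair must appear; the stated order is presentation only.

Admissible pairs with m₁+m₂ = M = 3: (1/2,5/2), (3/2,3/2)
  (m₁,m₂)=(3/2,3/2): CG² = 5/8, CG = +√(5/8)
  (m₁,m₂)=(1/2,5/2): CG² = 3/8, CG = +√(3/8)   ← matches the target
Pairs with CG² = 3/8: (1/2,5/2): +√(3/8)

(1/2,5/2): +√(3/8)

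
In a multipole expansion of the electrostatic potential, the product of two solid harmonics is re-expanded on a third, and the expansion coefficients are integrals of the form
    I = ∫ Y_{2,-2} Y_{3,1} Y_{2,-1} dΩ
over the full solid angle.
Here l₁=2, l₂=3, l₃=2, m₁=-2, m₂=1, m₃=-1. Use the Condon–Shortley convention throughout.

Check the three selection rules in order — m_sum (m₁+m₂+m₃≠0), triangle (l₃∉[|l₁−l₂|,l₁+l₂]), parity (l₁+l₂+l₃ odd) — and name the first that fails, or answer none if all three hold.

m_sum

m₁+m₂+m₃ = -2 + 1 − 1 = -2  ✗
triangle: |2−3|=1 ≤ l₃=2 ≤ 2+3=5
parity: l₁+l₂+l₃ = 7 is odd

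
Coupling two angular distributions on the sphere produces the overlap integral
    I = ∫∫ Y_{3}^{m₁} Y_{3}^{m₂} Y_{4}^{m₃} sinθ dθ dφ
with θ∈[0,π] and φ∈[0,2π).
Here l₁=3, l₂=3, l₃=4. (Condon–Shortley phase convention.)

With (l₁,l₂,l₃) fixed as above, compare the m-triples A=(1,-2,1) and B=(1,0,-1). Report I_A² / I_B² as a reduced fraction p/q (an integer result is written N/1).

32/15

Shared (l₁,l₂,l₃)=(3,3,4): N and (l;000)² cancel in I_A²/I_B².
A: Δ = 2!·4!·4!/11! = 1/34650; Racah Σ t=0..1: t=0:+1/48 t=1:−1/144 = 1/72; ⇒ 3j(3 3 4; 1 -2 1)² = 16/693, sgn -1
B: Δ = 2!·4!·4!/11! = 1/34650; Racah Σ t=0..2: t=0:+1/48 t=1:−1/24 t=2:+1/288 = -5/288; ⇒ 3j(3 3 4; 1 0 -1)² = 5/462, sgn +1
I_A²/I_B² = (16/693)/(5/462) = 32/15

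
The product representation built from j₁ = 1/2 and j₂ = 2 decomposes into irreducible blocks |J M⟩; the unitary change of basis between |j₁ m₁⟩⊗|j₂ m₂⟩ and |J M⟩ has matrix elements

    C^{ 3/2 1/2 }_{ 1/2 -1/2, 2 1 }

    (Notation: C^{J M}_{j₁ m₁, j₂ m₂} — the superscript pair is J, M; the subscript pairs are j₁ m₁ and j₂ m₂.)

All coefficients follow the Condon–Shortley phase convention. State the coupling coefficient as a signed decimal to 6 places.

-0.774597

triangle: 1!×0!×3!/5! = 6/120
(j±m)!: 0!×1!×3!×1!×2!×1! = 12
prefactor² = (2J+1)×Δ×N² = 12/5
  k=1: −1/(1!×0!×0!×2!×0!×1!) = -1/2
Σ = -1/2  ⇒  CG² = 12/5×(-1/2)² = 3/5
CG = −√(3/5) = -0.774597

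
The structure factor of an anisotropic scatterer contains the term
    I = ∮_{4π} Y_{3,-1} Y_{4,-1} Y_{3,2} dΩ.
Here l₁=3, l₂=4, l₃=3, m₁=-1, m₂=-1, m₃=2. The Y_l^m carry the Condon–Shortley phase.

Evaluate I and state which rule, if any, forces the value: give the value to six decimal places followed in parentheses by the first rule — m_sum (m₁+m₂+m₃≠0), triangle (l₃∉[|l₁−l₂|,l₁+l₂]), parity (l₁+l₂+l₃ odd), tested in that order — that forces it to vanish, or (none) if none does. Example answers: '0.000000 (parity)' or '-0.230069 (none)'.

Checks pass: Σm=0; 10 even; l₃=3∈[1,7].
(2·3+1)(2·4+1)(2·3+1) = 441
Δ: 4! 2! 4! / 11! → 1/34650
sum: t=1:−1/72 t=2:+1/16 t=3:−1/72 = 5/144
3j²(3 4 3; 0 0 0) = Δ·Π!·Σ² = 2/77  (sign -1)
sum: t=2:+1/48 t=3:−1/144 = 1/72
3j²(3 4 3; -1 -1 2) = Δ·Π!·Σ² = 16/693  (sign -1)
combine: 4πI² = 441·2/77·16/693 = 32/121
take √, sign +1: I = 0.14506992
No selection rule forces the value: the integral is nonzero (none).

0.145070 (none)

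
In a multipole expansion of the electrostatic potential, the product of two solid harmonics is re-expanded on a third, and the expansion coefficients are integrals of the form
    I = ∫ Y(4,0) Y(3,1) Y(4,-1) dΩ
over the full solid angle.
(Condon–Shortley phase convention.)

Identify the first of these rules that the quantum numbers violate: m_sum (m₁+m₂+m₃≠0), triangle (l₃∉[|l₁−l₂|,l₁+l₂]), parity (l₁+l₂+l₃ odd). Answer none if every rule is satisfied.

parity

Σmᵢ = 0  ✓
l₃∈[|l₁−l₂|,l₁+l₂]=[1,7], have l₃=4  ✓
Σlᵢ = 11 ⇒ odd  ✗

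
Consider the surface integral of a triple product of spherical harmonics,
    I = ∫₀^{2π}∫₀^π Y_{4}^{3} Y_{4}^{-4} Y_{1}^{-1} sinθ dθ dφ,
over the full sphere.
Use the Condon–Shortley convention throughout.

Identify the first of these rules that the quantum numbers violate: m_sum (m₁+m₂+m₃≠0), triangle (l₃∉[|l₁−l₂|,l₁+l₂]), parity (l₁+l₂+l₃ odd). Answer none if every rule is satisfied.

m_sum

azimuthal sum: 3 − 4 − 1 = -2  ✗
0 ≤ 1 ≤ 8 (triangle on l)
L = 4 + 4 + 1 = 9 (odd)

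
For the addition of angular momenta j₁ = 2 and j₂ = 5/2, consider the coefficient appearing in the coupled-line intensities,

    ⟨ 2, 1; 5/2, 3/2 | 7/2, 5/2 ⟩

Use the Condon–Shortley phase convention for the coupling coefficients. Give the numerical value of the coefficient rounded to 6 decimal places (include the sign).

√[8·1!3!4!/9! · 3!1!4!1!6!1!] = √(2304/7)
  +(−1)^0/∏(0,1,1,4,2,0)! = 1/48  (running 1/48)
  +(−1)^1/∏(1,0,0,3,3,1)! = -1/36  (running -1/144)
⟨..|..⟩ = √(2304/7)·(-1/144) = -0.125988

−√(1/63) ≈ -0.125988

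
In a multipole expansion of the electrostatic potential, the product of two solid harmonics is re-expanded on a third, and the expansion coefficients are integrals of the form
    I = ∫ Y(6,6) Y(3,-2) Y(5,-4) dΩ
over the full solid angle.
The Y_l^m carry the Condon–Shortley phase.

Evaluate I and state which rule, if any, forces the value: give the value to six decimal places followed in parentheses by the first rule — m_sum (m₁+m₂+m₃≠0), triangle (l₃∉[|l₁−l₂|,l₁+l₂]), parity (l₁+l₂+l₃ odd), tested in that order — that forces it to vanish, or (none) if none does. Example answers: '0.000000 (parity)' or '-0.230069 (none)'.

0.207001 (none)

Rules hold: Σm=0, L=14 even, 3≤5≤9.
N = 13·7·11 = 1001
Δ = 4!·8!·2!/15! = 1/675675
Racah Σ t=1..3: t=1:−1/8640 t=2:+1/2304 t=3:−1/8640 = 7/34560
⇒ 3j(6 3 5; 0 0 0)² = 7/429, sgn -1
Racah Σ t=0..0: t=0:+1/967680 = 1/967680
⇒ 3j(6 3 5; 6 -2 -4)² = 3/91, sgn -1
4πI² = N·(3j₀)²·(3jₘ)² = 7/13
I = +1·√(0.538462/4π) = 0.20700098
No selection rule forces the value: the integral is nonzero (none).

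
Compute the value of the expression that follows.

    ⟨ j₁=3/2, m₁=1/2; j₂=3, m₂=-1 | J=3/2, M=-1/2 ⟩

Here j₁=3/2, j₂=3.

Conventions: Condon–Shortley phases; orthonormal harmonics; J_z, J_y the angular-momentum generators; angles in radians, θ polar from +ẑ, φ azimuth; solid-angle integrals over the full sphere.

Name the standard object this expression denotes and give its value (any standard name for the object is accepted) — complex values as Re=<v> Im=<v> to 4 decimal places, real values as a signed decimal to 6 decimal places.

This is a Clebsch–Gordan (vector-coupling) coefficient.
triangle: 3!×0!×3!/7! = 36/5040
(j±m)!: 2!×1!×2!×4!×1!×2! = 192
prefactor² = (2J+1)×Δ×N² = 192/35
  k=1: −1/(1!×2!×0!×1!×0!×2!) = -1/4
Σ = -1/4  ⇒  CG² = 192/35×(-1/4)² = 12/35
CG = −√(12/35) = -0.585540

Clebsch–Gordan coefficient, −√(12/35) ≈ -0.585540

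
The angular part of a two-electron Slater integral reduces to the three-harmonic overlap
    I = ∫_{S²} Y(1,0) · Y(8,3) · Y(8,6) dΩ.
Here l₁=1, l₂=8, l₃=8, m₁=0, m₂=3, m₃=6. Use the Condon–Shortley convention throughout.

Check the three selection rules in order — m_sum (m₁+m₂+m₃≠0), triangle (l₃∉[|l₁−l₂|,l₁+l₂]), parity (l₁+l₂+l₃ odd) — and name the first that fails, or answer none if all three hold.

m_sum

azimuthal sum: 0 + 3 + 6 = 9  ✗
7 ≤ 8 ≤ 9 (triangle on l)
L = 1 + 8 + 8 = 17 (odd)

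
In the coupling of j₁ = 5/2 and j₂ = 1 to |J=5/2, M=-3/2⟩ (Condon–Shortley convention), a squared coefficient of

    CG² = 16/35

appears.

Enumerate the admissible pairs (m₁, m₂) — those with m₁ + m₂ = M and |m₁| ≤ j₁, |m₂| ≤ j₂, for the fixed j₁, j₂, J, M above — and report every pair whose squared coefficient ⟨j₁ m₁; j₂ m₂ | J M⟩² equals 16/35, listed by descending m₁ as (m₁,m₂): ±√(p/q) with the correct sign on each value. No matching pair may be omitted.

(-1/2,-1): +√(16/35)

Admissible pairs with m₁+m₂ = M = -3/2: (-5/2,1), (-3/2,0), (-1/2,-1)
  (m₁,m₂)=(-1/2,-1): CG² = 16/35, CG = +√(16/35)   ← matches the target
  (m₁,m₂)=(-3/2,0): CG² = 9/35, CG = −√(9/35)
  (m₁,m₂)=(-5/2,1): CG² = 2/7, CG = −√(2/7)
Pairs with CG² = 16/35: (-1/2,-1): +√(16/35)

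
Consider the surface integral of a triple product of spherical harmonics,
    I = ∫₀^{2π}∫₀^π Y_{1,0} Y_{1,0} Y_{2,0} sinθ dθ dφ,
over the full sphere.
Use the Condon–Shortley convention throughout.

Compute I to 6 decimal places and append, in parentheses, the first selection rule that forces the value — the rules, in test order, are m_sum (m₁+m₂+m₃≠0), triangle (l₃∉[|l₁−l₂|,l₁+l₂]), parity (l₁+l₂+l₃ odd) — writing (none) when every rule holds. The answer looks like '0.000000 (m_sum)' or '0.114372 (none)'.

0.252313 (none)

Checks pass: Σm=0; 4 even; l₃=2∈[0,2].
(2·1+1)(2·1+1)(2·2+1) = 45
Δ: 0! 2! 2! / 5! → 1/30
sum: t=0:+1/1 = 1/1
3j²(1 1 2; 0 0 0) = Δ·Π!·Σ² = 2/15  (sign +1)
(m-triple is (0,0,0) — same symbol as above.)
combine: 4πI² = 45·2/15·2/15 = 4/5
take √, sign +1: I = 0.25231325
No selection rule forces the value: the integral is nonzero (none).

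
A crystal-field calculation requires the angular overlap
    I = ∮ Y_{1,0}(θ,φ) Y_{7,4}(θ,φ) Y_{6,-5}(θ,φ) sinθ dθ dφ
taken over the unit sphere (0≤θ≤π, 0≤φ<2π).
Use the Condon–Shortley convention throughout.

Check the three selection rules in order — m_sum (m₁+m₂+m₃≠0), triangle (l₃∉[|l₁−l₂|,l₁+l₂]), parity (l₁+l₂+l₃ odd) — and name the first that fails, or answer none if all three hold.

m_sum

m₁+m₂+m₃ = 0 + 4 − 5 = -1  ✗
triangle: |1−7|=6 ≤ l₃=6 ≤ 1+7=8
parity: l₁+l₂+l₃ = 14 is even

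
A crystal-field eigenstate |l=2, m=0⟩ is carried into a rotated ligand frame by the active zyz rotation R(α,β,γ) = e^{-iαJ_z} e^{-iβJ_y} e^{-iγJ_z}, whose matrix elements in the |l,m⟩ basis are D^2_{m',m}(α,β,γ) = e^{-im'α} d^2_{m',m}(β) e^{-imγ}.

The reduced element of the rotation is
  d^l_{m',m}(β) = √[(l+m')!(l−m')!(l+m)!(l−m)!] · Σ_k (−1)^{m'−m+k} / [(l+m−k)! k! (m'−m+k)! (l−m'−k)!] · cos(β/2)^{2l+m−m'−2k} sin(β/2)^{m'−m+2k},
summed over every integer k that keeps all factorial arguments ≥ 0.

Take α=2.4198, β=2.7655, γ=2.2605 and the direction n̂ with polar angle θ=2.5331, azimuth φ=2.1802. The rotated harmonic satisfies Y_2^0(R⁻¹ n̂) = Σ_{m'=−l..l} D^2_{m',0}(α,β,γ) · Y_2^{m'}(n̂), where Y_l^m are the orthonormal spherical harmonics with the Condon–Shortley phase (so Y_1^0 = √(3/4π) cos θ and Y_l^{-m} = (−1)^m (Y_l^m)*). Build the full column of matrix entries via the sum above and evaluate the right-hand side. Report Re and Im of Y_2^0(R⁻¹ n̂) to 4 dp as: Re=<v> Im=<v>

Re=0.5696 Im=0.0000

Need the full column D^2_{m',0} for m'=−2..2 at α=2.4198, β=2.7655, γ=2.2605.
cos(β/2)=0.186940, sin(β/2)=0.982371
d^2_{-2,0}: single k=2 term ⇒ +0.082610;  D = +0.010481-0.081942i
d^2_{-1,0}: k∈[1..2] ⇒ +0.015720 -0.434115 = -0.418395;  D = +0.314057-0.276447i
d^2_{0,0}: k∈[0..2] ⇒ +0.001221 -0.134901 +0.931328 = +0.797648;  D = +0.797648+0.000000i
d^2_{1,0}: k∈[0..1] ⇒ -0.015720 +0.434115 = +0.418395;  D = -0.314057-0.276447i
d^2_{2,0}: single k=0 term ⇒ +0.082610;  D = +0.010481+0.081942i
Y_2^{m'}(θ=2.5331,φ=2.1802) and Σ D·Y over m':
  (+0.0105-0.0819i)·(-0.0435+0.1185i)  (+0.3141-0.2764i)·(+0.2074+0.2971i)  (+0.7976+0.0000i)·(+0.3216+0.0000i)  (-0.3141-0.2764i)·(-0.2074+0.2971i)  (+0.0105+0.0819i)·(-0.0435-0.1185i)
Y_2^0(R⁻¹ n̂) = +0.569583+0.000000i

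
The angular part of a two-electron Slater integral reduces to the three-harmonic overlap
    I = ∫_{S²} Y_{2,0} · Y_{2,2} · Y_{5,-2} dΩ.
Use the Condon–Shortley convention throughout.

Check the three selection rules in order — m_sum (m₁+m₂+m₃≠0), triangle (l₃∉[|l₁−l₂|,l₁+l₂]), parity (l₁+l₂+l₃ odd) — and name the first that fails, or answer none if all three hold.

azimuthal sum: 0 + 2 − 2 = 0  ✓
l₃ must lie in [0,4]; have l₃=5  ✗
L = 2 + 2 + 5 = 9 (odd)

triangle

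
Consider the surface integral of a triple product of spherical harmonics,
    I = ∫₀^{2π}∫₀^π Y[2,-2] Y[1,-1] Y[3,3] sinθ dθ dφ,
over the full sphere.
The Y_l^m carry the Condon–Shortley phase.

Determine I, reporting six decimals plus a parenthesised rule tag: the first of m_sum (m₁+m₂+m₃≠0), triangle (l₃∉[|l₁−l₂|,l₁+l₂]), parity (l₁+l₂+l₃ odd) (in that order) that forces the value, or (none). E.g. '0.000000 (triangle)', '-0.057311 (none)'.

-0.319865 (none)

Rules hold: Σm=0, L=6 even, 1≤3≤3.
N = 5·3·7 = 105
Δ = 0!·4!·2!/7! = 1/105
Racah Σ t=0..0: t=0:+1/4 = 1/4
⇒ 3j(2 1 3; 0 0 0)² = 3/35, sgn -1
Racah Σ t=0..0: t=0:+1/48 = 1/48
⇒ 3j(2 1 3; -2 -1 3)² = 1/7, sgn +1
4πI² = N·(3j₀)²·(3jₘ)² = 9/7
I = -1·√(1.28571/4π) = -0.31986543
No selection rule forces the value: the integral is nonzero (none).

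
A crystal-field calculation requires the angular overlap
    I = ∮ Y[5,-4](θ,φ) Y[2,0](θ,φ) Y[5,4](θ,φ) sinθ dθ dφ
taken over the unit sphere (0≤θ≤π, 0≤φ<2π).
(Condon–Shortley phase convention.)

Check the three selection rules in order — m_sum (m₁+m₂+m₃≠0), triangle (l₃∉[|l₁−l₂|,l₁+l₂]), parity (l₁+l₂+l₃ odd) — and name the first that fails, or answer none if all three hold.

none

Σmᵢ = 0  ✓
l₃∈[|l₁−l₂|,l₁+l₂]=[3,7], have l₃=5  ✓
Σlᵢ = 12 ⇒ even  ✓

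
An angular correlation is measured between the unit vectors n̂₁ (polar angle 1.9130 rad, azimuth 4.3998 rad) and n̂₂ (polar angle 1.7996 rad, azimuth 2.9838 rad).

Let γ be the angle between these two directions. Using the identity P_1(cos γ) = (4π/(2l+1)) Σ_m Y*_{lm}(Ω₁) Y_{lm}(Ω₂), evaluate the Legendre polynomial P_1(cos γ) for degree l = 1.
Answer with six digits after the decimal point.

Term-by-term m-sum for l=1 (normalisation 4π/3 = 4.188790):
  [-1]  conj(Y_{1,-1})(Ω₁) = (-0.100087, -0.309690) ; Y_{1,-1}(Ω₂) = (-0.332310, -0.052876) ; Δ = (0.016885, 0.108205)
  [+0]  conj(Y_{1,0})(Ω₁) = (-0.163957, -0.000000) ; Y_{1,0}(Ω₂) = (-0.110821, 0.000000) ; Δ = (0.018170, 0.000000)
  [+1]  conj(Y_{1,1})(Ω₁) = (0.100087, -0.309690) ; Y_{1,1}(Ω₂) = (0.332310, -0.052876) ; Δ = (0.016885, -0.108205)
Total Σ_m = (0.051940, 0.000000). Multiply by 4.188790: (0.217564, 0.000000). P_1(cos γ) = 0.217564

0.217564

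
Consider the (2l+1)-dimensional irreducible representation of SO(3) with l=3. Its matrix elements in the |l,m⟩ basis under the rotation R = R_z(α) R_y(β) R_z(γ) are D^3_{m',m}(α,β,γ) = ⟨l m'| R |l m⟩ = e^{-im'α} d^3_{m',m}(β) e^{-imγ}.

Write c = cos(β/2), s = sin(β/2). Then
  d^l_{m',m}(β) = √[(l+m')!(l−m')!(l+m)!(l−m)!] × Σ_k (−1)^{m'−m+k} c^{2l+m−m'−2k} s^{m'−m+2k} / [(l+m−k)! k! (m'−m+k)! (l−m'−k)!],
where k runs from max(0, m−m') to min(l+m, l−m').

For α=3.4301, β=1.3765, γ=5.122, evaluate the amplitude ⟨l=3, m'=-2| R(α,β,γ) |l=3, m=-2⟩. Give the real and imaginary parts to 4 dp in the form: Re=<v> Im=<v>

Split into d^3_{-2,-2}(β=1.3765) × two z-phases.
c=cos(1.376500/2)=0.772359, s=sin(1.376500/2)=0.635187; N=√[1·120·1·120]=120.000000
Admissible k: 0..1 (factorial args all ≥0)
  k=0: (−1)^0·120.0000/(120)·0.7724^6·0.6352^0 = +0.212283
  k=1: (−1)^1·120.0000/(24)·0.7724^4·0.6352^2 = -0.717875
d^3_{-2,-2}(1.3765) = +0.212283 -0.717875 = -0.505592
Phases: e^{-i·(-2)·3.4301}=+0.838095+0.545524i, e^{-i·(-2)·5.1220}=-0.682790-0.730615i ⇒ D=+0.087808+0.497909i

Re=0.0878 Im=0.4979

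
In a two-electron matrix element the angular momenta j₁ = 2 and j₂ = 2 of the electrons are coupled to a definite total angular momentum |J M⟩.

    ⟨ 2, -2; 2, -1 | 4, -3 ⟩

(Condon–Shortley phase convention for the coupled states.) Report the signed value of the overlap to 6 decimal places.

+0.707107

j₁+j₂−J=0  J+j₁−j₂=4  J−j₁+j₂=4  j₁+j₂+J+1=9
(j₁±m₁, j₂±m₂, J±M) = (0,4,1,3,1,7)
P² = 10368
sum k=0..0:
  [0] +1/144 = 1/144
S = 1/144
C² = P²·S² = 1/2 ; C = +0.707107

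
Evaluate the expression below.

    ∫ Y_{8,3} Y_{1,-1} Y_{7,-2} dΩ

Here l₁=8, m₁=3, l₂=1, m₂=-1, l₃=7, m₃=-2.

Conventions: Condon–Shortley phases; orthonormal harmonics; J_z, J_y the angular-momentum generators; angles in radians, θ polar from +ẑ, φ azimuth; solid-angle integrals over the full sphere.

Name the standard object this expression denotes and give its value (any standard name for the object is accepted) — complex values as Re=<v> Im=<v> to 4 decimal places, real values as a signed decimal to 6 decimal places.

This is a Gaunt coefficient — the integral of a triple product of spherical harmonics over the sphere.
Rules hold: Σm=0, L=16 even, 7≤7≤9.
N = 17·3·15 = 765
Δ = 2!·14!·0!/17! = 1/2040
Racah Σ t=1..1: t=1:−1/25401600 = -1/25401600
⇒ 3j(8 1 7; 0 0 0)² = 8/255, sgn +1
Racah Σ t=0..0: t=0:+1/87091200 = 1/87091200
⇒ 3j(8 1 7; 3 -1 -2)² = 11/408, sgn -1
4πI² = N·(3j₀)²·(3jₘ)² = 11/17
I = -1·√(0.647059/4π) = -0.22691696

Gaunt coefficient, -0.226917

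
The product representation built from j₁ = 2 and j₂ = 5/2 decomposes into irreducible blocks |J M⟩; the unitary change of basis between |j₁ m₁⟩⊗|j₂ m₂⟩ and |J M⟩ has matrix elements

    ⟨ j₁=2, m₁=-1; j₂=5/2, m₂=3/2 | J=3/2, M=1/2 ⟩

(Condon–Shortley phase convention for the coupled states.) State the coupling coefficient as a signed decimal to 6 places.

+√(2/105) ≈ +0.138013

j₁+j₂−J=3  J+j₁−j₂=1  J−j₁+j₂=2  j₁+j₂+J+1=7
(j₁±m₁, j₂±m₂, J±M) = (1,3,4,1,2,1)
P² = 96/35
sum k=2..3:
  [2] +1/4 = 1/4
  [3] −1/6 = -1/6
S = 1/12
C² = P²·S² = 2/105 ; C = +0.138013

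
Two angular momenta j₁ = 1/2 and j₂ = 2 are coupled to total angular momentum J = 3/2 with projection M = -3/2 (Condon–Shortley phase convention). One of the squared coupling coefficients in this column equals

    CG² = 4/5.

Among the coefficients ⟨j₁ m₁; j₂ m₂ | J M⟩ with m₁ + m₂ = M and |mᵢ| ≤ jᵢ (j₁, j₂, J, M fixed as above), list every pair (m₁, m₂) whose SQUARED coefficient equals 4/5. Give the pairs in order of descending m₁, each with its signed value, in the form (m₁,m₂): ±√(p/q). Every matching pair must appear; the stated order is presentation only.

Admissible pairs with m₁+m₂ = M = -3/2: (-1/2,-1), (1/2,-2)
  (m₁,m₂)=(1/2,-2): CG² = 4/5, CG = +√(4/5)   ← matches the target
  (m₁,m₂)=(-1/2,-1): CG² = 1/5, CG = −√(1/5)
Pairs with CG² = 4/5: (1/2,-2): +√(4/5)

(1/2,-2): +√(4/5)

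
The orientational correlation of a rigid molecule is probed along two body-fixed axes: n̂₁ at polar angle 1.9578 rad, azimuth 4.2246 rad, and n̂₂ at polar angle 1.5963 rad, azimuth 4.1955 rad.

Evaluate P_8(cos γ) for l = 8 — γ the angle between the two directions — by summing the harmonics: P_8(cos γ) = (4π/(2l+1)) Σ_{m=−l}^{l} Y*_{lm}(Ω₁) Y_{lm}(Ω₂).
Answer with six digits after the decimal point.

-0.290360

Summing Y*_{l m}(θ₁,φ₁)·Y_{l m}(θ₂,φ₂) over m ∈ [−8, 8]; prefactor 4π/(2·8+1) = 0.739198:
  term(m=-8) = 0.13944 + 0.03306j   from Y*(Ω₁)=-0.20191 + 0.19219j, Y(Ω₂)=-0.28056 - 0.43078j
  term(m=-7) = 0.02334 + 0.00482j   from Y*(Ω₁)=0.12249 + 0.43761j, Y(Ω₂)=0.02407 - 0.04661j
  term(m=-6) = -0.09885 - 0.01744j   from Y*(Ω₁)=0.26362 + 0.05753j, Y(Ω₂)=-0.37172 + 0.01497j
  term(m=-5) = 0.01105 + 0.00162j   from Y*(Ω₁)=-0.11661 + 0.13770j, Y(Ω₂)=-0.03273 - 0.05254j
  term(m=-4) = -0.11364 - 0.01329j   from Y*(Ω₁)=0.12789 + 0.31986j, Y(Ω₂)=-0.15830 + 0.29200j
  term(m=-3) = 0.00152 + 0.00013j   from Y*(Ω₁)=-0.02285 - 0.00246j, Y(Ω₂)=-0.06637 + 0.00134j
  term(m=-2) = -0.10561 - 0.00615j   from Y*(Ω₁)=-0.18804 + 0.27769j, Y(Ω₂)=0.16137 + 0.27104j
  term(m=-1) = -0.00294 - 0.00009j   from Y*(Ω₁)=0.02017 + 0.03801j, Y(Ω₂)=-0.03375 + 0.05938j
  term(m=+0) = -0.10143 + 0.00000j   from Y*(Ω₁)=-0.32654 + 0.00000j, Y(Ω₂)=0.31062 + 0.00000j
  term(m=+1) = -0.00294 + 0.00009j   from Y*(Ω₁)=-0.02017 + 0.03801j, Y(Ω₂)=0.03375 + 0.05938j
  term(m=+2) = -0.10561 + 0.00615j   from Y*(Ω₁)=-0.18804 - 0.27769j, Y(Ω₂)=0.16137 - 0.27104j
  term(m=+3) = 0.00152 - 0.00013j   from Y*(Ω₁)=0.02285 - 0.00246j, Y(Ω₂)=0.06637 + 0.00134j
  term(m=+4) = -0.11364 + 0.01329j   from Y*(Ω₁)=0.12789 - 0.31986j, Y(Ω₂)=-0.15830 - 0.29200j
  term(m=+5) = 0.01105 - 0.00162j   from Y*(Ω₁)=0.11661 + 0.13770j, Y(Ω₂)=0.03273 - 0.05254j
  term(m=+6) = -0.09885 + 0.01744j   from Y*(Ω₁)=0.26362 - 0.05753j, Y(Ω₂)=-0.37172 - 0.01497j
  term(m=+7) = 0.02334 - 0.00482j   from Y*(Ω₁)=-0.12249 + 0.43761j, Y(Ω₂)=-0.02407 - 0.04661j
  term(m=+8) = 0.13944 - 0.03306j   from Y*(Ω₁)=-0.20191 - 0.19219j, Y(Ω₂)=-0.28056 + 0.43078j
Total Σ_m = -0.39280 + 0.00000j. Multiply by 0.739198: -0.29036 + 0.00000j. P_8(cos γ) = -0.290360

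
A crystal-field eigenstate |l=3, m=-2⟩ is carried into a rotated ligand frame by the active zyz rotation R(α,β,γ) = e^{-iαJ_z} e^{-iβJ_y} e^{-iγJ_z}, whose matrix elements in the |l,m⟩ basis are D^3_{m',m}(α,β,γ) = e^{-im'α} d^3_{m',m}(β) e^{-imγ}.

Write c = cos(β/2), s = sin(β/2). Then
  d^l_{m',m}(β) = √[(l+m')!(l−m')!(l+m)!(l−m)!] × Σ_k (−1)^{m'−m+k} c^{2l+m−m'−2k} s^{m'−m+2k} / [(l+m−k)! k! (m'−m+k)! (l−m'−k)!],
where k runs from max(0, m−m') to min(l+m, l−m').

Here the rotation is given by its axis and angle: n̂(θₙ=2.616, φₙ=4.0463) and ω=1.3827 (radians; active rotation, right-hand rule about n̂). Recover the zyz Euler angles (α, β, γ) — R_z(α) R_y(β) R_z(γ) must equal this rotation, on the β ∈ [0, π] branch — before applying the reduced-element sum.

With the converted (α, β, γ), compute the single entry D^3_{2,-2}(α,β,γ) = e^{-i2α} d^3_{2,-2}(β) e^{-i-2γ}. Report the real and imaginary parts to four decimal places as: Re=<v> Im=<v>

Re=-0.0408 Im=0.0211

Axis–angle → zyz. n̂ = (sinθₙcosφₙ, sinθₙsinφₙ, cosθₙ) = (-0.310024, -0.394479, -0.865027), ω = 1.3827.
R = I cosω + sinω [n̂]ₓ + (1−cosω) n̂n̂ᵀ gives
  R = [+0.265132, +0.949199, -0.169489; -0.750340, +0.313505, +0.581984; +0.605554, -0.027128, +0.795342]
β = atan2(√(R₁₃²+R₂₃²), R₃₃) = 0.651225; α = atan2(R₂₃, R₁₃) mod 2π = 1.854184; γ = atan2(R₃₂, −R₃₁) mod 2π = 3.186362
Split into d^3_{2,-2}(β=0.6512) × two z-phases.
c=cos(0.651225/2)=0.947455, s=sin(0.651225/2)=0.319889; N=√[120·1·1·120]=120.000000
k∈{0,1} keeps every argument non-negative
  k=0: (−1)^4·120.0000/(24)·0.9475^2·0.3199^4 = +0.046999
  k=1: (−1)^5·120.0000/(120)·0.9475^0·0.3199^6 = -0.001072
d^3_{2,-2}(0.6512) = +0.046999 -0.001072 = +0.045927
D = (-0.843637+0.536914i)·(+0.045927)·(+0.995994+0.089419i) = -0.040796+0.021096i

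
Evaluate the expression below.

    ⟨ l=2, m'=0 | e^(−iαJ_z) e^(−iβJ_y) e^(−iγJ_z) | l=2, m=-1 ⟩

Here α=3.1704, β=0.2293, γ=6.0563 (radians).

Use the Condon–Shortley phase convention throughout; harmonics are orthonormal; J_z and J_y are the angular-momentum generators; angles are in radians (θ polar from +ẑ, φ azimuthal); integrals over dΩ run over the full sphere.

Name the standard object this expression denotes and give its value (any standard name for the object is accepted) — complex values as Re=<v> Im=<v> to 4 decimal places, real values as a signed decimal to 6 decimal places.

This is a Wigner D-matrix element — the rotation-matrix element ⟨l m'| R(α,β,γ) |l m⟩ in the angular-momentum basis.
Split into d^2_{0,-1}(β=0.2293) × two z-phases.
With c≡cos(β/2)=0.993435 and s≡sin(β/2)=0.114399, N=[2·2·1·6]^{1/2}=4.898979
Admissible k: 0..1 (factorial args all ≥0)
  k=0: (−1)^1·4.8990/(2)·0.9934^3·0.1144^1 = -0.274736
  k=1: (−1)^2·4.8990/(2)·0.9934^1·0.1144^3 = +0.003643
d^2_{0,-1}(0.2293) = -0.274736 +0.003643 = -0.271093
D = (+1.000000+0.000000i)·(-0.271093)·(+0.974372-0.224944i) = -0.264145+0.060981i

Wigner D-matrix element, Re=-0.2641 Im=0.0610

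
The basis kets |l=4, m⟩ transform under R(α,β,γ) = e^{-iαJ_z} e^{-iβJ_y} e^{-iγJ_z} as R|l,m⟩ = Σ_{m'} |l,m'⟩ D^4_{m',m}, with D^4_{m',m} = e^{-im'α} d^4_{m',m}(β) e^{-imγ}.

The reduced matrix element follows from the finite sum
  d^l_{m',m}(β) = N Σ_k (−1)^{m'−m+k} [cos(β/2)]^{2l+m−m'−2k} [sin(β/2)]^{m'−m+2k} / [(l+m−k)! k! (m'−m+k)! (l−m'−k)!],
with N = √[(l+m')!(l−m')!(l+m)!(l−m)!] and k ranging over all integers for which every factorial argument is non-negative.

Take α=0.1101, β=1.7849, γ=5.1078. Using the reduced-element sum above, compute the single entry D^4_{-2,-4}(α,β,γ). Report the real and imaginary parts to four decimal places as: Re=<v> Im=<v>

Re=-0.0448 Im=0.1906

D^4_{-2,-4}(0.1101,1.7849,5.1078) = e^{-i·-2·0.1101}·d^4_{-2,-4}(1.7849)·e^{-i·-4·5.1078}. Compute d first:
With c≡cos(β/2)=0.627506 and s≡sin(β/2)=0.778611, N=[2·720·1·40320]^{1/2}=7619.763776
k∈{0} keeps every argument non-negative
  k=0: (−1)^2·7619.7638/(1440)·0.6275^6·0.7786^2 = +0.195853
d^4_{-2,-4}(1.7849) = +0.195853
D = (+0.975854+0.218425i)·(+0.195853)·(-0.010848+0.999941i) = -0.044850+0.190648i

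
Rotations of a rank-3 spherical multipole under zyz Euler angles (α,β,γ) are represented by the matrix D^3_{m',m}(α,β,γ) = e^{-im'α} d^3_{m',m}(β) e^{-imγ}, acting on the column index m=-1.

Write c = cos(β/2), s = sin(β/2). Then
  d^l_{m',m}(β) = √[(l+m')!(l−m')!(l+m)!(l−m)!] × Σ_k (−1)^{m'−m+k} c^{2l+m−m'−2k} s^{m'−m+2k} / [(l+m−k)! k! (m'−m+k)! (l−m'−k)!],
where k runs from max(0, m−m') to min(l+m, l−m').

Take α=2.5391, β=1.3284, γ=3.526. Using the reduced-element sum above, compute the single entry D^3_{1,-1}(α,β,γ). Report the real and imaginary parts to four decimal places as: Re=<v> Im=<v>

D^3_{1,-1}(2.5391,1.3284,3.5260) = e^{-i·1·2.5391}·d^3_{1,-1}(1.3284)·e^{-i·-1·3.5260}. Compute d first:
Half-angle: c=0.787410, s=0.616429. N=√(24·2·2·24)=48.000000
Admissible k: 0..2 (factorial args all ≥0)
  k=0: (−1)^2·48.0000/(8)·0.7874^4·0.6164^2 = +0.876440
  k=1: (−1)^3·48.0000/(6)·0.7874^2·0.6164^4 = -0.716185
  k=2: (−1)^4·48.0000/(48)·0.7874^0·0.6164^6 = +0.054866
d^3_{1,-1}(1.3284) = +0.876440 -0.716185 +0.054866 = +0.215120
D = (-0.823926-0.566698i)·(+0.215120)·(-0.927021-0.375010i) = +0.118591+0.179479i

Re=0.1186 Im=0.1795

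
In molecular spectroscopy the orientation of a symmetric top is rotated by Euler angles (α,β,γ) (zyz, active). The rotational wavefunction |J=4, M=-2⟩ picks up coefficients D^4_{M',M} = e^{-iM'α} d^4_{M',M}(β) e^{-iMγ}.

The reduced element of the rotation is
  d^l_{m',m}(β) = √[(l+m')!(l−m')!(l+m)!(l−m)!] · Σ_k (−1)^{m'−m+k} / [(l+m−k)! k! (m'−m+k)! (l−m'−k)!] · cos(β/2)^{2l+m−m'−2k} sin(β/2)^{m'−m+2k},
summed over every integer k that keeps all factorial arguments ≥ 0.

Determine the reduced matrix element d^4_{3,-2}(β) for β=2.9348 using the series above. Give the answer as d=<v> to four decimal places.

d=0.3600

d^4_{3,-2}(β=2.9348) via the finite sum:
c=cos(2.934800/2)=0.103212, s=sin(2.934800/2)=0.994659; N=√[5040·1·2·720]=2693.993318
k: max(0,(-2)−(3))=0 … min(4+(-2),4−(3))=1
  k=0: (−1)^5·2693.9933/(240)·0.1032^3·0.9947^5 = -0.012016
  k=1: (−1)^6·2693.9933/(720)·0.1032^1·0.9947^7 = +0.371977
d^4_{3,-2}(2.9348) = -0.012016 +0.371977 = +0.359961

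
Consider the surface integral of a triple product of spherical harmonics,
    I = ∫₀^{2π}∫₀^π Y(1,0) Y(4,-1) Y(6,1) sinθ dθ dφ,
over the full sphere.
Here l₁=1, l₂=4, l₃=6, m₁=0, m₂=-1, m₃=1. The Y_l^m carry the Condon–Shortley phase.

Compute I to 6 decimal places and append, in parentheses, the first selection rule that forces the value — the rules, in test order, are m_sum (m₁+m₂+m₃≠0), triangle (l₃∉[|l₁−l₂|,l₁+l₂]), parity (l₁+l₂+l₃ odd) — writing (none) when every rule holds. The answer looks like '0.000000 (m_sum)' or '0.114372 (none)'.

0.000000 (triangle)

|1−4|≤6≤1+4 violated ⇒ I = 0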